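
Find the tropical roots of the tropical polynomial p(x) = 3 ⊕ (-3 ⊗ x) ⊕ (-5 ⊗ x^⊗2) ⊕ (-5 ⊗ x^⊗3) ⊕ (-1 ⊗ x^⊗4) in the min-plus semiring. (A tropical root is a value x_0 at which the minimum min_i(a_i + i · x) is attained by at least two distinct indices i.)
Roots: {-4, 0, 2, 6}

Each tropical root is a break point of the lower envelope of the lines y = a_i + i · x (there are 5 lines, with slopes 0, 1, ..., 4). Only the lines that attain the minimum somewhere contribute to roots; other lines are dominated. Here the surviving (envelope) indices are i = 4, i = 3, i = 2, i = 1, i = 0.
Intersections between consecutive envelope lines give the roots: for adjacent envelope indices i < j the intersection is x = (a_i − a_j) / (j − i). Reading off the sorted break points: {-4, 0, 2, 6}.
Verification: at each break x_0, at least two indices attain the minimum of min_i(a_i + i · x_0).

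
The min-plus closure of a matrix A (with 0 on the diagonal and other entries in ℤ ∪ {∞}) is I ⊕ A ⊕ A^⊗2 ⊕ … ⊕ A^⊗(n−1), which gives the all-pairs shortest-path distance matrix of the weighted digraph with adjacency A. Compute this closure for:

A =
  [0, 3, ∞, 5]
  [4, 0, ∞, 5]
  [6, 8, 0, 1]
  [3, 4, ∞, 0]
Closure =
  [0, 3, ∞, 5]
  [4, 0, ∞, 5]
  [4, 5, 0, 1]
  [3, 4, ∞, 0]

This is the Floyd-Warshall all-pairs shortest-path computation. For each intermediate vertex k = 0, 1, …, 3, update dist[i][j] ← min(dist[i][j], dist[i][k] + dist[k][j]). The final matrix gives, for each (i, j), the minimum total weight of any directed path from i to j (possibly empty when i = j).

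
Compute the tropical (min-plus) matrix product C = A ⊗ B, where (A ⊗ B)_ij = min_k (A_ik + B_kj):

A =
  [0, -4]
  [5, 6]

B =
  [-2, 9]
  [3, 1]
A ⊗ B =
  [-2, -3]
  [3, 7]

Apply the min-plus product entry-by-entry:
  C[0][0] = min over k of (A[0][0] + B[0][0] = 0 + -2 = -2, A[0][1] + B[1][0] = -4 + 3 = -1) = -2 (attained at k = 0)
  C[0][1] = min over k of (A[0][0] + B[0][1] = 0 + 9 = 9, A[0][1] + B[1][1] = -4 + 1 = -3) = -3 (attained at k = 1)
  C[1][0] = min over k of (A[1][0] + B[0][0] = 5 + -2 = 3, A[1][1] + B[1][0] = 6 + 3 = 9) = 3 (attained at k = 0)
  C[1][1] = min over k of (A[1][0] + B[0][1] = 5 + 9 = 14, A[1][1] + B[1][1] = 6 + 1 = 7) = 7 (attained at k = 1)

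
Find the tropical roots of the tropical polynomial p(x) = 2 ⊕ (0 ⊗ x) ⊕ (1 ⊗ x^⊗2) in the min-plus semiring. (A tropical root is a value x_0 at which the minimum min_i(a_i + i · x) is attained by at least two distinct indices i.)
Roots: {-1, 2}

Each tropical root is a break point of the lower envelope of the lines y = a_i + i · x (there are 3 lines, with slopes 0, 1, ..., 2). Only the lines that attain the minimum somewhere contribute to roots; other lines are dominated. Here the surviving (envelope) indices are i = 2, i = 1, i = 0.
Intersections between consecutive envelope lines give the roots: for adjacent envelope indices i < j the intersection is x = (a_i − a_j) / (j − i). Reading off the sorted break points: {-1, 2}.
Verification: at each break x_0, at least two indices attain the minimum of min_i(a_i + i · x_0).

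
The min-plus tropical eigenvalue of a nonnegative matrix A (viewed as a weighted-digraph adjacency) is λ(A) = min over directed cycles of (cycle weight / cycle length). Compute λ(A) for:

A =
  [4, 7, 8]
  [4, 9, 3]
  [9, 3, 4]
λ(A) = 3

Enumerate directed cycles and compute their means (weight / length). Sample:
  cycle 0 → 0: weight = 4, length = 1, mean = 4/1 ≈ 4.000
  cycle 1 → 1: weight = 9, length = 1, mean = 9/1 ≈ 9.000
  cycle 2 → 2: weight = 4, length = 1, mean = 4/1 ≈ 4.000
  cycle 0 → 1 → 0: weight = 11, length = 2, mean = 11/2 ≈ 5.500
  cycle 0 → 2 → 0: weight = 17, length = 2, mean = 17/2 ≈ 8.500
  cycle 1 → 0 → 1: weight = 11, length = 2, mean = 11/2 ≈ 5.500
Minimum mean = 3.000, attained e.g. along the cycle 1 → 2 → 1 with weight 6 and length 2. So λ(A) = 6/2 = 3.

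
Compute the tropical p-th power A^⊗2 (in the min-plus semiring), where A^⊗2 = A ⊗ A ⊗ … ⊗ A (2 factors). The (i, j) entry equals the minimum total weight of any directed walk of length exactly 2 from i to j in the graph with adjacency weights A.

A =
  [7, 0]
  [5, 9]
A^⊗2 =
  [5, 7]
  [12, 5]

Each entry (A^⊗2)_ij equals the minimum over all length-2 walks i = v_0 → v_1 → … → v_2 = j of Σ_t A[v_t][v_{t+1}]. For example, for (i, j) = (0, 1) we minimise over 2 possible intermediate vertex sequences; the minimum is 7, attained along the walk 0 → 0 → 1.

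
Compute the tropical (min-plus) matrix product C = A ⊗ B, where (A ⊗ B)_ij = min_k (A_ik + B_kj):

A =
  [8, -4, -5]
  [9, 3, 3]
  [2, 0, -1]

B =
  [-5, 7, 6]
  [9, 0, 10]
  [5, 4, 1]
A ⊗ B =
  [0, -4, -4]
  [4, 3, 4]
  [-3, 0, 0]

Apply the min-plus product entry-by-entry:
  C[0][0] = min over k of (A[0][0] + B[0][0] = 8 + -5 = 3, A[0][1] + B[1][0] = -4 + 9 = 5, A[0][2] + B[2][0] = -5 + 5 = 0) = 0 (attained at k = 2)
  C[0][1] = min over k of (A[0][0] + B[0][1] = 8 + 7 = 15, A[0][1] + B[1][1] = -4 + 0 = -4, A[0][2] + B[2][1] = -5 + 4 = -1) = -4 (attained at k = 1)
  C[0][2] = min over k of (A[0][0] + B[0][2] = 8 + 6 = 14, A[0][1] + B[1][2] = -4 + 10 = 6, A[0][2] + B[2][2] = -5 + 1 = -4) = -4 (attained at k = 2)
  C[1][0] = min over k of (A[1][0] + B[0][0] = 9 + -5 = 4, A[1][1] + B[1][0] = 3 + 9 = 12, A[1][2] + B[2][0] = 3 + 5 = 8) = 4 (attained at k = 0)
  C[1][1] = min over k of (A[1][0] + B[0][1] = 9 + 7 = 16, A[1][1] + B[1][1] = 3 + 0 = 3, A[1][2] + B[2][1] = 3 + 4 = 7) = 3 (attained at k = 1)
  C[1][2] = min over k of (A[1][0] + B[0][2] = 9 + 6 = 15, A[1][1] + B[1][2] = 3 + 10 = 13, A[1][2] + B[2][2] = 3 + 1 = 4) = 4 (attained at k = 2)
  C[2][0] = min over k of (A[2][0] + B[0][0] = 2 + -5 = -3, A[2][1] + B[1][0] = 0 + 9 = 9, A[2][2] + B[2][0] = -1 + 5 = 4) = -3 (attained at k = 0)
  C[2][1] = min over k of (A[2][0] + B[0][1] = 2 + 7 = 9, A[2][1] + B[1][1] = 0 + 0 = 0, A[2][2] + B[2][1] = -1 + 4 = 3) = 0 (attained at k = 1)
  C[2][2] = min over k of (A[2][0] + B[0][2] = 2 + 6 = 8, A[2][1] + B[1][2] = 0 + 10 = 10, A[2][2] + B[2][2] = -1 + 1 = 0) = 0 (attained at k = 2)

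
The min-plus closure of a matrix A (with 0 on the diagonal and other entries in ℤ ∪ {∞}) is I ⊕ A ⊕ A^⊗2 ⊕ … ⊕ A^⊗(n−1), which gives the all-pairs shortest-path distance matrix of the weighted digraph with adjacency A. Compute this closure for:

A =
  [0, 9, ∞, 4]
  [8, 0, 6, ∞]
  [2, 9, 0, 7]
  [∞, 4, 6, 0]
Closure =
  [0, 8, 10, 4]
  [8, 0, 6, 12]
  [2, 9, 0, 6]
  [8, 4, 6, 0]

This is the Floyd-Warshall all-pairs shortest-path computation. For each intermediate vertex k = 0, 1, …, 3, update dist[i][j] ← min(dist[i][j], dist[i][k] + dist[k][j]). The final matrix gives, for each (i, j), the minimum total weight of any directed path from i to j (possibly empty when i = j).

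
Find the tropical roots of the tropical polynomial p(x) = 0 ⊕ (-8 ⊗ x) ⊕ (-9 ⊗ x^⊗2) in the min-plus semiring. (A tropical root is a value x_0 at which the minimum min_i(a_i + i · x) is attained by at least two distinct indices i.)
Roots: {1, 8}

Each tropical root is a break point of the lower envelope of the lines y = a_i + i · x (there are 3 lines, with slopes 0, 1, ..., 2). Only the lines that attain the minimum somewhere contribute to roots; other lines are dominated. Here the surviving (envelope) indices are i = 2, i = 1, i = 0.
Intersections between consecutive envelope lines give the roots: for adjacent envelope indices i < j the intersection is x = (a_i − a_j) / (j − i). Reading off the sorted break points: {1, 8}.
Verification: at each break x_0, at least two indices attain the minimum of min_i(a_i + i · x_0).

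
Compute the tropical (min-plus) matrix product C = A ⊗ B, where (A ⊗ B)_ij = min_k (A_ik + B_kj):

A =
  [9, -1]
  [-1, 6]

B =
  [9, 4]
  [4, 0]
A ⊗ B =
  [3, -1]
  [8, 3]

Apply the min-plus product entry-by-entry:
  C[0][0] = min over k of (A[0][0] + B[0][0] = 9 + 9 = 18, A[0][1] + B[1][0] = -1 + 4 = 3) = 3 (attained at k = 1)
  C[0][1] = min over k of (A[0][0] + B[0][1] = 9 + 4 = 13, A[0][1] + B[1][1] = -1 + 0 = -1) = -1 (attained at k = 1)
  C[1][0] = min over k of (A[1][0] + B[0][0] = -1 + 9 = 8, A[1][1] + B[1][0] = 6 + 4 = 10) = 8 (attained at k = 0)
  C[1][1] = min over k of (A[1][0] + B[0][1] = -1 + 4 = 3, A[1][1] + B[1][1] = 6 + 0 = 6) = 3 (attained at k = 0)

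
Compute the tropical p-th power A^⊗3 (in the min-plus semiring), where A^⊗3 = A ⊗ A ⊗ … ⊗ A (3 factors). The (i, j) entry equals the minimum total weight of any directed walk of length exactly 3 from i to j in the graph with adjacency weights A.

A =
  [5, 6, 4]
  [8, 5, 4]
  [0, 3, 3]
A^⊗3 =
  [7, 10, 8]
  [7, 10, 8]
  [4, 7, 7]

Each entry (A^⊗3)_ij equals the minimum over all length-3 walks i = v_0 → v_1 → … → v_3 = j of Σ_t A[v_t][v_{t+1}]. For example, for (i, j) = (0, 2) we minimise over 9 possible intermediate vertex sequences; the minimum is 8, attained along the walk 0 → 2 → 0 → 2.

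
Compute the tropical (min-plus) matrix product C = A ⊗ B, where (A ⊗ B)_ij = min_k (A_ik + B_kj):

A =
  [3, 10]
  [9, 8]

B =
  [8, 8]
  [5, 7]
A ⊗ B =
  [11, 11]
  [13, 15]

Apply the min-plus product entry-by-entry:
  C[0][0] = min over k of (A[0][0] + B[0][0] = 3 + 8 = 11, A[0][1] + B[1][0] = 10 + 5 = 15) = 11 (attained at k = 0)
  C[0][1] = min over k of (A[0][0] + B[0][1] = 3 + 8 = 11, A[0][1] + B[1][1] = 10 + 7 = 17) = 11 (attained at k = 0)
  C[1][0] = min over k of (A[1][0] + B[0][0] = 9 + 8 = 17, A[1][1] + B[1][0] = 8 + 5 = 13) = 13 (attained at k = 1)
  C[1][1] = min over k of (A[1][0] + B[0][1] = 9 + 8 = 17, A[1][1] + B[1][1] = 8 + 7 = 15) = 15 (attained at k = 1)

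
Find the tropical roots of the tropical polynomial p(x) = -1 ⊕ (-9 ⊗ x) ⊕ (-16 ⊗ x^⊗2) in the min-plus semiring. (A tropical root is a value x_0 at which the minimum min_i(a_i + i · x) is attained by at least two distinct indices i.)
Roots: {7, 8}

Each tropical root is a break point of the lower envelope of the lines y = a_i + i · x (there are 3 lines, with slopes 0, 1, ..., 2). Only the lines that attain the minimum somewhere contribute to roots; other lines are dominated. Here the surviving (envelope) indices are i = 2, i = 1, i = 0.
Intersections between consecutive envelope lines give the roots: for adjacent envelope indices i < j the intersection is x = (a_i − a_j) / (j − i). Reading off the sorted break points: {7, 8}.
Verification: at each break x_0, at least two indices attain the minimum of min_i(a_i + i · x_0).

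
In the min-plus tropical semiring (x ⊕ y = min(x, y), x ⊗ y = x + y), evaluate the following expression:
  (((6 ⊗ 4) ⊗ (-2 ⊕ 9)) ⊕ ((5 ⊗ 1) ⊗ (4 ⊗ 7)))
(((6 ⊗ 4) ⊗ (-2 ⊕ 9)) ⊕ ((5 ⊗ 1) ⊗ (4 ⊗ 7))) = 8

Expand innermost to outermost. Recall ⊕ takes the minimum of its arguments and ⊗ takes their sum. Working out the expression (((6 ⊗ 4) ⊗ (-2 ⊕ 9)) ⊕ ((5 ⊗ 1) ⊗ (4 ⊗ 7))) gives 8.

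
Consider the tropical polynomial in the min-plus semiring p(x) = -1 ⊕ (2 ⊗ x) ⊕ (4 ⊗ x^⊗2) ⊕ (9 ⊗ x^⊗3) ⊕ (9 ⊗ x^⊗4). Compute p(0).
p(0) = -1

A tropical monomial a ⊗ x^⊗i evaluates to a + i · x. Evaluating each term at x = 0:
  Term 0 contributes -1 + 0 · 0 = -1
  Term 1 contributes 2 + 1 · 0 = 2
  Term 2 contributes 4 + 2 · 0 = 4
  Term 3 contributes 9 + 3 · 0 = 9
  Term 4 contributes 9 + 4 · 0 = 9
p(0) = ⊕ of these = min[-1, 2, 4, 9, 9] = -1.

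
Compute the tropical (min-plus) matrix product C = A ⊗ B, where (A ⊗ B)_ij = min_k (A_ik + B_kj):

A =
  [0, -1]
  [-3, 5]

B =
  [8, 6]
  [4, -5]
A ⊗ B =
  [3, -6]
  [5, 0]

Apply the min-plus product entry-by-entry:
  C[0][0] = min over k of (A[0][0] + B[0][0] = 0 + 8 = 8, A[0][1] + B[1][0] = -1 + 4 = 3) = 3 (attained at k = 1)
  C[0][1] = min over k of (A[0][0] + B[0][1] = 0 + 6 = 6, A[0][1] + B[1][1] = -1 + -5 = -6) = -6 (attained at k = 1)
  C[1][0] = min over k of (A[1][0] + B[0][0] = -3 + 8 = 5, A[1][1] + B[1][0] = 5 + 4 = 9) = 5 (attained at k = 0)
  C[1][1] = min over k of (A[1][0] + B[0][1] = -3 + 6 = 3, A[1][1] + B[1][1] = 5 + -5 = 0) = 0 (attained at k = 1)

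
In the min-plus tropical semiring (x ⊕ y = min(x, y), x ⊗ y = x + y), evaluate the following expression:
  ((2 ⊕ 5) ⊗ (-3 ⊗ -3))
((2 ⊕ 5) ⊗ (-3 ⊗ -3)) = -4

Expand innermost to outermost. Recall ⊕ takes the minimum of its arguments and ⊗ takes their sum. Working out the expression ((2 ⊕ 5) ⊗ (-3 ⊗ -3)) gives -4.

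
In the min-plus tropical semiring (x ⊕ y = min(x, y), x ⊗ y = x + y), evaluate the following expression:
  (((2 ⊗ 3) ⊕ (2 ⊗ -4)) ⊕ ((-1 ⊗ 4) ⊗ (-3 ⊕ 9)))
(((2 ⊗ 3) ⊕ (2 ⊗ -4)) ⊕ ((-1 ⊗ 4) ⊗ (-3 ⊕ 9))) = -2

Expand innermost to outermost. Recall ⊕ takes the minimum of its arguments and ⊗ takes their sum. Working out the expression (((2 ⊗ 3) ⊕ (2 ⊗ -4)) ⊕ ((-1 ⊗ 4) ⊗ (-3 ⊕ 9))) gives -2.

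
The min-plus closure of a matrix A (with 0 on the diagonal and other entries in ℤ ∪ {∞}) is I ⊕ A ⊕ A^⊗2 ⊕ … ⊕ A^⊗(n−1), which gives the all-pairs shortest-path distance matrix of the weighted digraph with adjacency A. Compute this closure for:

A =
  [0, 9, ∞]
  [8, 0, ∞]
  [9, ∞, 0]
Closure =
  [0, 9, ∞]
  [8, 0, ∞]
  [9, 18, 0]

This is the Floyd-Warshall all-pairs shortest-path computation. For each intermediate vertex k = 0, 1, …, 2, update dist[i][j] ← min(dist[i][j], dist[i][k] + dist[k][j]). The final matrix gives, for each (i, j), the minimum total weight of any directed path from i to j (possibly empty when i = j).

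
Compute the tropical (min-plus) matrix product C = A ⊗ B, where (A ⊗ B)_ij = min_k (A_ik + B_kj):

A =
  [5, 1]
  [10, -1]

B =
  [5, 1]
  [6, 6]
A ⊗ B =
  [7, 6]
  [5, 5]

Apply the min-plus product entry-by-entry:
  C[0][0] = min over k of (A[0][0] + B[0][0] = 5 + 5 = 10, A[0][1] + B[1][0] = 1 + 6 = 7) = 7 (attained at k = 1)
  C[0][1] = min over k of (A[0][0] + B[0][1] = 5 + 1 = 6, A[0][1] + B[1][1] = 1 + 6 = 7) = 6 (attained at k = 0)
  C[1][0] = min over k of (A[1][0] + B[0][0] = 10 + 5 = 15, A[1][1] + B[1][0] = -1 + 6 = 5) = 5 (attained at k = 1)
  C[1][1] = min over k of (A[1][0] + B[0][1] = 10 + 1 = 11, A[1][1] + B[1][1] = -1 + 6 = 5) = 5 (attained at k = 1)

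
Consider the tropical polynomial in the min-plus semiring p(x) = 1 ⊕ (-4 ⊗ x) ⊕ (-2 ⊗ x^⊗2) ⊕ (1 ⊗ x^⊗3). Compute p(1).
p(1) = -3

A tropical monomial a ⊗ x^⊗i evaluates to a + i · x. Evaluating each term at x = 1:
  Term 0 contributes 1 + 0 · 1 = 1
  Term 1 contributes -4 + 1 · 1 = -3
  Term 2 contributes -2 + 2 · 1 = 0
  Term 3 contributes 1 + 3 · 1 = 4
p(1) = ⊕ of these = min[1, -3, 0, 4] = -3.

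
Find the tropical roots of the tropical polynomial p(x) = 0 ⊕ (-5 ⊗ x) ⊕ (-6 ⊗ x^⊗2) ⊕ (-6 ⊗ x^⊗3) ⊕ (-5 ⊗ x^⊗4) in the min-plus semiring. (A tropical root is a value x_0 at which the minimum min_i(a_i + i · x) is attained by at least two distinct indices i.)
Roots: {-1, 0, 1, 5}

Each tropical root is a break point of the lower envelope of the lines y = a_i + i · x (there are 5 lines, with slopes 0, 1, ..., 4). Only the lines that attain the minimum somewhere contribute to roots; other lines are dominated. Here the surviving (envelope) indices are i = 4, i = 3, i = 2, i = 1, i = 0.
Intersections between consecutive envelope lines give the roots: for adjacent envelope indices i < j the intersection is x = (a_i − a_j) / (j − i). Reading off the sorted break points: {-1, 0, 1, 5}.
Verification: at each break x_0, at least two indices attain the minimum of min_i(a_i + i · x_0).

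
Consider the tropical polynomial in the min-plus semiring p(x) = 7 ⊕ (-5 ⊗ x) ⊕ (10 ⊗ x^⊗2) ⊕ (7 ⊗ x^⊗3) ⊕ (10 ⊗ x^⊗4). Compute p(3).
p(3) = -2

A tropical monomial a ⊗ x^⊗i evaluates to a + i · x. Evaluating each term at x = 3:
  Term 0 contributes 7 + 0 · 3 = 7
  Term 1 contributes -5 + 1 · 3 = -2
  Term 2 contributes 10 + 2 · 3 = 16
  Term 3 contributes 7 + 3 · 3 = 16
  Term 4 contributes 10 + 4 · 3 = 22
p(3) = ⊕ of these = min[7, -2, 16, 16, 22] = -2.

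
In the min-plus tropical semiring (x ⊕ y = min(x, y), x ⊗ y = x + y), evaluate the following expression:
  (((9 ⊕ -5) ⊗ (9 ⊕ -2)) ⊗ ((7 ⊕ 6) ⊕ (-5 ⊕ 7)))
(((9 ⊕ -5) ⊗ (9 ⊕ -2)) ⊗ ((7 ⊕ 6) ⊕ (-5 ⊕ 7))) = -12

Expand innermost to outermost. Recall ⊕ takes the minimum of its arguments and ⊗ takes their sum. Working out the expression (((9 ⊕ -5) ⊗ (9 ⊕ -2)) ⊗ ((7 ⊕ 6) ⊕ (-5 ⊕ 7))) gives -12.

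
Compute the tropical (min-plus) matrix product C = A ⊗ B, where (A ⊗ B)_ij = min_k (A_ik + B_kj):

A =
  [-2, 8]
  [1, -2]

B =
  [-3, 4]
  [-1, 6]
A ⊗ B =
  [-5, 2]
  [-3, 4]

Apply the min-plus product entry-by-entry:
  C[0][0] = min over k of (A[0][0] + B[0][0] = -2 + -3 = -5, A[0][1] + B[1][0] = 8 + -1 = 7) = -5 (attained at k = 0)
  C[0][1] = min over k of (A[0][0] + B[0][1] = -2 + 4 = 2, A[0][1] + B[1][1] = 8 + 6 = 14) = 2 (attained at k = 0)
  C[1][0] = min over k of (A[1][0] + B[0][0] = 1 + -3 = -2, A[1][1] + B[1][0] = -2 + -1 = -3) = -3 (attained at k = 1)
  C[1][1] = min over k of (A[1][0] + B[0][1] = 1 + 4 = 5, A[1][1] + B[1][1] = -2 + 6 = 4) = 4 (attained at k = 1)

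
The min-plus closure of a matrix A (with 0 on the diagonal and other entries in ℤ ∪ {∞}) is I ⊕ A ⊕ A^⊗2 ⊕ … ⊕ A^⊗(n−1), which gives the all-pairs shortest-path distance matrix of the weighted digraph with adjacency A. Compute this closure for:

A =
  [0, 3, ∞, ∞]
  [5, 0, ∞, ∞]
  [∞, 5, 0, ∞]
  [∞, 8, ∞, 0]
Closure =
  [0, 3, ∞, ∞]
  [5, 0, ∞, ∞]
  [10, 5, 0, ∞]
  [13, 8, ∞, 0]

This is the Floyd-Warshall all-pairs shortest-path computation. For each intermediate vertex k = 0, 1, …, 3, update dist[i][j] ← min(dist[i][j], dist[i][k] + dist[k][j]). The final matrix gives, for each (i, j), the minimum total weight of any directed path from i to j (possibly empty when i = j).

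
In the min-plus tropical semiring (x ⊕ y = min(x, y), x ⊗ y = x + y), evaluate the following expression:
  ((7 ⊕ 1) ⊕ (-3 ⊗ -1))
((7 ⊕ 1) ⊕ (-3 ⊗ -1)) = -4

Expand innermost to outermost. Recall ⊕ takes the minimum of its arguments and ⊗ takes their sum. Working out the expression ((7 ⊕ 1) ⊕ (-3 ⊗ -1)) gives -4.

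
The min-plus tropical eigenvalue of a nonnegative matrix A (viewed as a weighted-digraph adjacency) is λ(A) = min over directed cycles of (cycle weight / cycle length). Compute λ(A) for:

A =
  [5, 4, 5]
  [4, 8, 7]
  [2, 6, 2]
λ(A) = 2

Enumerate directed cycles and compute their means (weight / length). Sample:
  cycle 0 → 0: weight = 5, length = 1, mean = 5/1 ≈ 5.000
  cycle 1 → 1: weight = 8, length = 1, mean = 8/1 ≈ 8.000
  cycle 2 → 2: weight = 2, length = 1, mean = 2/1 ≈ 2.000
  cycle 0 → 1 → 0: weight = 8, length = 2, mean = 8/2 ≈ 4.000
  cycle 0 → 2 → 0: weight = 7, length = 2, mean = 7/2 ≈ 3.500
  cycle 1 → 0 → 1: weight = 8, length = 2, mean = 8/2 ≈ 4.000
Minimum mean = 2.000, attained e.g. along the cycle 2 → 2 with weight 2 and length 1. So λ(A) = 2/1 = 2.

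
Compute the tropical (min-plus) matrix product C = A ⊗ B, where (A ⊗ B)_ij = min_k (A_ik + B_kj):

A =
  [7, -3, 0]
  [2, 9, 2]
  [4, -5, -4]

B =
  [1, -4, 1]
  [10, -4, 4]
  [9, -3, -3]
A ⊗ B =
  [7, -7, -3]
  [3, -2, -1]
  [5, -9, -7]

Apply the min-plus product entry-by-entry:
  C[0][0] = min over k of (A[0][0] + B[0][0] = 7 + 1 = 8, A[0][1] + B[1][0] = -3 + 10 = 7, A[0][2] + B[2][0] = 0 + 9 = 9) = 7 (attained at k = 1)
  C[0][1] = min over k of (A[0][0] + B[0][1] = 7 + -4 = 3, A[0][1] + B[1][1] = -3 + -4 = -7, A[0][2] + B[2][1] = 0 + -3 = -3) = -7 (attained at k = 1)
  C[0][2] = min over k of (A[0][0] + B[0][2] = 7 + 1 = 8, A[0][1] + B[1][2] = -3 + 4 = 1, A[0][2] + B[2][2] = 0 + -3 = -3) = -3 (attained at k = 2)
  C[1][0] = min over k of (A[1][0] + B[0][0] = 2 + 1 = 3, A[1][1] + B[1][0] = 9 + 10 = 19, A[1][2] + B[2][0] = 2 + 9 = 11) = 3 (attained at k = 0)
  C[1][1] = min over k of (A[1][0] + B[0][1] = 2 + -4 = -2, A[1][1] + B[1][1] = 9 + -4 = 5, A[1][2] + B[2][1] = 2 + -3 = -1) = -2 (attained at k = 0)
  C[1][2] = min over k of (A[1][0] + B[0][2] = 2 + 1 = 3, A[1][1] + B[1][2] = 9 + 4 = 13, A[1][2] + B[2][2] = 2 + -3 = -1) = -1 (attained at k = 2)
  C[2][0] = min over k of (A[2][0] + B[0][0] = 4 + 1 = 5, A[2][1] + B[1][0] = -5 + 10 = 5, A[2][2] + B[2][0] = -4 + 9 = 5) = 5 (attained at k = 0)
  C[2][1] = min over k of (A[2][0] + B[0][1] = 4 + -4 = 0, A[2][1] + B[1][1] = -5 + -4 = -9, A[2][2] + B[2][1] = -4 + -3 = -7) = -9 (attained at k = 1)
  C[2][2] = min over k of (A[2][0] + B[0][2] = 4 + 1 = 5, A[2][1] + B[1][2] = -5 + 4 = -1, A[2][2] + B[2][2] = -4 + -3 = -7) = -7 (attained at k = 2)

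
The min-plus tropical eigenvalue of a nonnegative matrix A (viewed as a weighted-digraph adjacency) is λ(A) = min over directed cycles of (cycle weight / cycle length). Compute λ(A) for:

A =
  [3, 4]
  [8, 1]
λ(A) = 1

Enumerate directed cycles and compute their means (weight / length). Sample:
  cycle 0 → 0: weight = 3, length = 1, mean = 3/1 ≈ 3.000
  cycle 1 → 1: weight = 1, length = 1, mean = 1/1 ≈ 1.000
  cycle 0 → 1 → 0: weight = 12, length = 2, mean = 12/2 ≈ 6.000
  cycle 1 → 0 → 1: weight = 12, length = 2, mean = 12/2 ≈ 6.000
Minimum mean = 1.000, attained e.g. along the cycle 1 → 1 with weight 1 and length 1. So λ(A) = 1/1 = 1.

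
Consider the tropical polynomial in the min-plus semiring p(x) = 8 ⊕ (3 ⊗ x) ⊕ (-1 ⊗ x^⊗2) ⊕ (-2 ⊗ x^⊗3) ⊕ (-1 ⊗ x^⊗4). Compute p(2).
p(2) = 3

A tropical monomial a ⊗ x^⊗i evaluates to a + i · x. Evaluating each term at x = 2:
  Term 0 contributes 8 + 0 · 2 = 8
  Term 1 contributes 3 + 1 · 2 = 5
  Term 2 contributes -1 + 2 · 2 = 3
  Term 3 contributes -2 + 3 · 2 = 4
  Term 4 contributes -1 + 4 · 2 = 7
p(2) = ⊕ of these = min[8, 5, 3, 4, 7] = 3.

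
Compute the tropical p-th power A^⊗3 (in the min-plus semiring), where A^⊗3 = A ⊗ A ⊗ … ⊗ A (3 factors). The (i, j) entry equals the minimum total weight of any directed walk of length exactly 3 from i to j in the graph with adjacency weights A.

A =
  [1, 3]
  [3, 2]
A^⊗3 =
  [3, 5]
  [5, 6]

Each entry (A^⊗3)_ij equals the minimum over all length-3 walks i = v_0 → v_1 → … → v_3 = j of Σ_t A[v_t][v_{t+1}]. For example, for (i, j) = (0, 1) we minimise over 4 possible intermediate vertex sequences; the minimum is 5, attained along the walk 0 → 0 → 0 → 1.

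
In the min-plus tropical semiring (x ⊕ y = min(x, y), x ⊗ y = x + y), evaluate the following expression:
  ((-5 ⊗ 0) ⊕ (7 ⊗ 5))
((-5 ⊗ 0) ⊕ (7 ⊗ 5)) = -5

Expand innermost to outermost. Recall ⊕ takes the minimum of its arguments and ⊗ takes their sum. Working out the expression ((-5 ⊗ 0) ⊕ (7 ⊗ 5)) gives -5.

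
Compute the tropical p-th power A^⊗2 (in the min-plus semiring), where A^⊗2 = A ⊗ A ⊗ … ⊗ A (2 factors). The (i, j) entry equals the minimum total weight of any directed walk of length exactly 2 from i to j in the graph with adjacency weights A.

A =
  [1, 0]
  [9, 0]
A^⊗2 =
  [2, 0]
  [9, 0]

Each entry (A^⊗2)_ij equals the minimum over all length-2 walks i = v_0 → v_1 → … → v_2 = j of Σ_t A[v_t][v_{t+1}]. For example, for (i, j) = (0, 1) we minimise over 2 possible intermediate vertex sequences; the minimum is 0, attained along the walk 0 → 1 → 1.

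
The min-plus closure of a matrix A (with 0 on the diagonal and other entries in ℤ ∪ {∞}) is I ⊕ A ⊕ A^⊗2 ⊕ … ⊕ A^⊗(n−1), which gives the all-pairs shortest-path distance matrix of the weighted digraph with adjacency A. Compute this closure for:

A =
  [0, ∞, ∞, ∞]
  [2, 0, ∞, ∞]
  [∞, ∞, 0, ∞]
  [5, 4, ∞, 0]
Closure =
  [0, ∞, ∞, ∞]
  [2, 0, ∞, ∞]
  [∞, ∞, 0, ∞]
  [5, 4, ∞, 0]

This is the Floyd-Warshall all-pairs shortest-path computation. For each intermediate vertex k = 0, 1, …, 3, update dist[i][j] ← min(dist[i][j], dist[i][k] + dist[k][j]). The final matrix gives, for each (i, j), the minimum total weight of any directed path from i to j (possibly empty when i = j).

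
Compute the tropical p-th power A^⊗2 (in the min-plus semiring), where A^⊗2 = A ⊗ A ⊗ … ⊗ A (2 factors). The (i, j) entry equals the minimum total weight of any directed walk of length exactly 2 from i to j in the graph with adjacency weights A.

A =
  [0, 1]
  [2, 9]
A^⊗2 =
  [0, 1]
  [2, 3]

Each entry (A^⊗2)_ij equals the minimum over all length-2 walks i = v_0 → v_1 → … → v_2 = j of Σ_t A[v_t][v_{t+1}]. For example, for (i, j) = (0, 1) we minimise over 2 possible intermediate vertex sequences; the minimum is 1, attained along the walk 0 → 0 → 1.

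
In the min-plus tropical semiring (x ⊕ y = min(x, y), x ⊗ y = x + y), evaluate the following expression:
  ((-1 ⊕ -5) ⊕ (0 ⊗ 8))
((-1 ⊕ -5) ⊕ (0 ⊗ 8)) = -5

Expand innermost to outermost. Recall ⊕ takes the minimum of its arguments and ⊗ takes their sum. Working out the expression ((-1 ⊕ -5) ⊕ (0 ⊗ 8)) gives -5.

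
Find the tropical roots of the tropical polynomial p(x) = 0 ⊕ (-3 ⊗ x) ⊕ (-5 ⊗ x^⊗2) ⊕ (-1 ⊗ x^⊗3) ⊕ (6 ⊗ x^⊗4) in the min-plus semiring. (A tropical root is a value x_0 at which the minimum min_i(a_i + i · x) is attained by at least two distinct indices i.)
Roots: {-7, -4, 2, 3}

Each tropical root is a break point of the lower envelope of the lines y = a_i + i · x (there are 5 lines, with slopes 0, 1, ..., 4). Only the lines that attain the minimum somewhere contribute to roots; other lines are dominated. Here the surviving (envelope) indices are i = 4, i = 3, i = 2, i = 1, i = 0.
Intersections between consecutive envelope lines give the roots: for adjacent envelope indices i < j the intersection is x = (a_i − a_j) / (j − i). Reading off the sorted break points: {-7, -4, 2, 3}.
Verification: at each break x_0, at least two indices attain the minimum of min_i(a_i + i · x_0).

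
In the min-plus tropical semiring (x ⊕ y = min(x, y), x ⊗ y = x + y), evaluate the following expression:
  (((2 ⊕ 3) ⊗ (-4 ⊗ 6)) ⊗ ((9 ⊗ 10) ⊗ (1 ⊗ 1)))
(((2 ⊕ 3) ⊗ (-4 ⊗ 6)) ⊗ ((9 ⊗ 10) ⊗ (1 ⊗ 1))) = 25

Expand innermost to outermost. Recall ⊕ takes the minimum of its arguments and ⊗ takes their sum. Working out the expression (((2 ⊕ 3) ⊗ (-4 ⊗ 6)) ⊗ ((9 ⊗ 10) ⊗ (1 ⊗ 1))) gives 25.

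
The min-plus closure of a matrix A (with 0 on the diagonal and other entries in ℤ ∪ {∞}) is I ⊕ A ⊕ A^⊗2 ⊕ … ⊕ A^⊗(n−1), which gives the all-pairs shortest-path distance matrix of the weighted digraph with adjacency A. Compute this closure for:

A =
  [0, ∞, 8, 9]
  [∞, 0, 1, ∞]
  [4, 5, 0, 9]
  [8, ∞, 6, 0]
Closure =
  [0, 13, 8, 9]
  [5, 0, 1, 10]
  [4, 5, 0, 9]
  [8, 11, 6, 0]

This is the Floyd-Warshall all-pairs shortest-path computation. For each intermediate vertex k = 0, 1, …, 3, update dist[i][j] ← min(dist[i][j], dist[i][k] + dist[k][j]). The final matrix gives, for each (i, j), the minimum total weight of any directed path from i to j (possibly empty when i = j).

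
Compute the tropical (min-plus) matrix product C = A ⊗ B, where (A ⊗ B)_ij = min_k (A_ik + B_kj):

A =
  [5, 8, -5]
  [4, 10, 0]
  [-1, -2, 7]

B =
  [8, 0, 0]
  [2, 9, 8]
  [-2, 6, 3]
A ⊗ B =
  [-7, 1, -2]
  [-2, 4, 3]
  [0, -1, -1]

Apply the min-plus product entry-by-entry:
  C[0][0] = min over k of (A[0][0] + B[0][0] = 5 + 8 = 13, A[0][1] + B[1][0] = 8 + 2 = 10, A[0][2] + B[2][0] = -5 + -2 = -7) = -7 (attained at k = 2)
  C[0][1] = min over k of (A[0][0] + B[0][1] = 5 + 0 = 5, A[0][1] + B[1][1] = 8 + 9 = 17, A[0][2] + B[2][1] = -5 + 6 = 1) = 1 (attained at k = 2)
  C[0][2] = min over k of (A[0][0] + B[0][2] = 5 + 0 = 5, A[0][1] + B[1][2] = 8 + 8 = 16, A[0][2] + B[2][2] = -5 + 3 = -2) = -2 (attained at k = 2)
  C[1][0] = min over k of (A[1][0] + B[0][0] = 4 + 8 = 12, A[1][1] + B[1][0] = 10 + 2 = 12, A[1][2] + B[2][0] = 0 + -2 = -2) = -2 (attained at k = 2)
  C[1][1] = min over k of (A[1][0] + B[0][1] = 4 + 0 = 4, A[1][1] + B[1][1] = 10 + 9 = 19, A[1][2] + B[2][1] = 0 + 6 = 6) = 4 (attained at k = 0)
  C[1][2] = min over k of (A[1][0] + B[0][2] = 4 + 0 = 4, A[1][1] + B[1][2] = 10 + 8 = 18, A[1][2] + B[2][2] = 0 + 3 = 3) = 3 (attained at k = 2)
  C[2][0] = min over k of (A[2][0] + B[0][0] = -1 + 8 = 7, A[2][1] + B[1][0] = -2 + 2 = 0, A[2][2] + B[2][0] = 7 + -2 = 5) = 0 (attained at k = 1)
  C[2][1] = min over k of (A[2][0] + B[0][1] = -1 + 0 = -1, A[2][1] + B[1][1] = -2 + 9 = 7, A[2][2] + B[2][1] = 7 + 6 = 13) = -1 (attained at k = 0)
  C[2][2] = min over k of (A[2][0] + B[0][2] = -1 + 0 = -1, A[2][1] + B[1][2] = -2 + 8 = 6, A[2][2] + B[2][2] = 7 + 3 = 10) = -1 (attained at k = 0)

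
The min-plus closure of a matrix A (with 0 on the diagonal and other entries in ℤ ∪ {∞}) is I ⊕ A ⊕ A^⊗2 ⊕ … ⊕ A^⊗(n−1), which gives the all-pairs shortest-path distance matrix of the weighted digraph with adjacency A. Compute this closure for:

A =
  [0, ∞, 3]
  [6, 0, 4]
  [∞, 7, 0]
Closure =
  [0, 10, 3]
  [6, 0, 4]
  [13, 7, 0]

This is the Floyd-Warshall all-pairs shortest-path computation. For each intermediate vertex k = 0, 1, …, 2, update dist[i][j] ← min(dist[i][j], dist[i][k] + dist[k][j]). The final matrix gives, for each (i, j), the minimum total weight of any directed path from i to j (possibly empty when i = j).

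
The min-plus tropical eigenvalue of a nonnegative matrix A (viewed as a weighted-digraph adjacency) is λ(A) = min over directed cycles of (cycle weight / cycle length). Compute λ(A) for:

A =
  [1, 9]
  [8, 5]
λ(A) = 1

Enumerate directed cycles and compute their means (weight / length). Sample:
  cycle 0 → 0: weight = 1, length = 1, mean = 1/1 ≈ 1.000
  cycle 1 → 1: weight = 5, length = 1, mean = 5/1 ≈ 5.000
  cycle 0 → 1 → 0: weight = 17, length = 2, mean = 17/2 ≈ 8.500
  cycle 1 → 0 → 1: weight = 17, length = 2, mean = 17/2 ≈ 8.500
Minimum mean = 1.000, attained e.g. along the cycle 0 → 0 with weight 1 and length 1. So λ(A) = 1/1 = 1.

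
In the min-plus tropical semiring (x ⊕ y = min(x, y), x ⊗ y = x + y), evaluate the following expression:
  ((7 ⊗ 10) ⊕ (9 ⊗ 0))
((7 ⊗ 10) ⊕ (9 ⊗ 0)) = 9

Expand innermost to outermost. Recall ⊕ takes the minimum of its arguments and ⊗ takes their sum. Working out the expression ((7 ⊗ 10) ⊕ (9 ⊗ 0)) gives 9.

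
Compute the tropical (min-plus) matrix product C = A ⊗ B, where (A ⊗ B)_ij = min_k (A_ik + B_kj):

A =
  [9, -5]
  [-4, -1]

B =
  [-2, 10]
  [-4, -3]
A ⊗ B =
  [-9, -8]
  [-6, -4]

Apply the min-plus product entry-by-entry:
  C[0][0] = min over k of (A[0][0] + B[0][0] = 9 + -2 = 7, A[0][1] + B[1][0] = -5 + -4 = -9) = -9 (attained at k = 1)
  C[0][1] = min over k of (A[0][0] + B[0][1] = 9 + 10 = 19, A[0][1] + B[1][1] = -5 + -3 = -8) = -8 (attained at k = 1)
  C[1][0] = min over k of (A[1][0] + B[0][0] = -4 + -2 = -6, A[1][1] + B[1][0] = -1 + -4 = -5) = -6 (attained at k = 0)
  C[1][1] = min over k of (A[1][0] + B[0][1] = -4 + 10 = 6, A[1][1] + B[1][1] = -1 + -3 = -4) = -4 (attained at k = 1)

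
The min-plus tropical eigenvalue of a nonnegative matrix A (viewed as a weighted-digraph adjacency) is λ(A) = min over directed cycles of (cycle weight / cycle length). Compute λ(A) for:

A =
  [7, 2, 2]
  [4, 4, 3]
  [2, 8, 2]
λ(A) = 2

Enumerate directed cycles and compute their means (weight / length). Sample:
  cycle 0 → 0: weight = 7, length = 1, mean = 7/1 ≈ 7.000
  cycle 1 → 1: weight = 4, length = 1, mean = 4/1 ≈ 4.000
  cycle 2 → 2: weight = 2, length = 1, mean = 2/1 ≈ 2.000
  cycle 0 → 1 → 0: weight = 6, length = 2, mean = 6/2 ≈ 3.000
  cycle 0 → 2 → 0: weight = 4, length = 2, mean = 4/2 ≈ 2.000
  cycle 1 → 0 → 1: weight = 6, length = 2, mean = 6/2 ≈ 3.000
Minimum mean = 2.000, attained e.g. along the cycle 2 → 2 with weight 2 and length 1. So λ(A) = 2/1 = 2.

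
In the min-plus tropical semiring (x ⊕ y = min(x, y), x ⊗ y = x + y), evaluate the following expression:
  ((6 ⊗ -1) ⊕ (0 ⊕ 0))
((6 ⊗ -1) ⊕ (0 ⊕ 0)) = 0

Expand innermost to outermost. Recall ⊕ takes the minimum of its arguments and ⊗ takes their sum. Working out the expression ((6 ⊗ -1) ⊕ (0 ⊕ 0)) gives 0.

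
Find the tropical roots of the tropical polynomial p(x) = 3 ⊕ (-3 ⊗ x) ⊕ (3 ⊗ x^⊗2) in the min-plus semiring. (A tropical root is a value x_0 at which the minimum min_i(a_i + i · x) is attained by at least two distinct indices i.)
Roots: {-6, 6}

Each tropical root is a break point of the lower envelope of the lines y = a_i + i · x (there are 3 lines, with slopes 0, 1, ..., 2). Only the lines that attain the minimum somewhere contribute to roots; other lines are dominated. Here the surviving (envelope) indices are i = 2, i = 1, i = 0.
Intersections between consecutive envelope lines give the roots: for adjacent envelope indices i < j the intersection is x = (a_i − a_j) / (j − i). Reading off the sorted break points: {-6, 6}.
Verification: at each break x_0, at least two indices attain the minimum of min_i(a_i + i · x_0).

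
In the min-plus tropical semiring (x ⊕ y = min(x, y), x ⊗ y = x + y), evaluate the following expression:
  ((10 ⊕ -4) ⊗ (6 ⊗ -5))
((10 ⊕ -4) ⊗ (6 ⊗ -5)) = -3

Expand innermost to outermost. Recall ⊕ takes the minimum of its arguments and ⊗ takes their sum. Working out the expression ((10 ⊕ -4) ⊗ (6 ⊗ -5)) gives -3.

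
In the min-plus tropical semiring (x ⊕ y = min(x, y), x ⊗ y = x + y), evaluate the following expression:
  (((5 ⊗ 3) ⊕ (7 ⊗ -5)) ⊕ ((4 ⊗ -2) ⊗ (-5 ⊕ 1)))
(((5 ⊗ 3) ⊕ (7 ⊗ -5)) ⊕ ((4 ⊗ -2) ⊗ (-5 ⊕ 1))) = -3

Expand innermost to outermost. Recall ⊕ takes the minimum of its arguments and ⊗ takes their sum. Working out the expression (((5 ⊗ 3) ⊕ (7 ⊗ -5)) ⊕ ((4 ⊗ -2) ⊗ (-5 ⊕ 1))) gives -3.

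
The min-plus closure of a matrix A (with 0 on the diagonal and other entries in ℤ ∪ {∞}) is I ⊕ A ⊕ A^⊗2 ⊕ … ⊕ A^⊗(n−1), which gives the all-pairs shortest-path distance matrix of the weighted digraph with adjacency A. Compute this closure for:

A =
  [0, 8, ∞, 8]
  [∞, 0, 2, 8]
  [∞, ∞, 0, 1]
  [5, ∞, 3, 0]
Closure =
  [0, 8, 10, 8]
  [8, 0, 2, 3]
  [6, 14, 0, 1]
  [5, 13, 3, 0]

This is the Floyd-Warshall all-pairs shortest-path computation. For each intermediate vertex k = 0, 1, …, 3, update dist[i][j] ← min(dist[i][j], dist[i][k] + dist[k][j]). The final matrix gives, for each (i, j), the minimum total weight of any directed path from i to j (possibly empty when i = j).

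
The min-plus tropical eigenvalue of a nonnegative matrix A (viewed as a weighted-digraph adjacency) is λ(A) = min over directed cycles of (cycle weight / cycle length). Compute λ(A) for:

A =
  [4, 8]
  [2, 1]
λ(A) = 1

Enumerate directed cycles and compute their means (weight / length). Sample:
  cycle 0 → 0: weight = 4, length = 1, mean = 4/1 ≈ 4.000
  cycle 1 → 1: weight = 1, length = 1, mean = 1/1 ≈ 1.000
  cycle 0 → 1 → 0: weight = 10, length = 2, mean = 10/2 ≈ 5.000
  cycle 1 → 0 → 1: weight = 10, length = 2, mean = 10/2 ≈ 5.000
Minimum mean = 1.000, attained e.g. along the cycle 1 → 1 with weight 1 and length 1. So λ(A) = 1/1 = 1.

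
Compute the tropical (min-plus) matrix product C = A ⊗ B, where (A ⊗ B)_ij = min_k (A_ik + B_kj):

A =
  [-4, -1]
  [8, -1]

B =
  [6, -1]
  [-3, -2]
A ⊗ B =
  [-4, -5]
  [-4, -3]

Apply the min-plus product entry-by-entry:
  C[0][0] = min over k of (A[0][0] + B[0][0] = -4 + 6 = 2, A[0][1] + B[1][0] = -1 + -3 = -4) = -4 (attained at k = 1)
  C[0][1] = min over k of (A[0][0] + B[0][1] = -4 + -1 = -5, A[0][1] + B[1][1] = -1 + -2 = -3) = -5 (attained at k = 0)
  C[1][0] = min over k of (A[1][0] + B[0][0] = 8 + 6 = 14, A[1][1] + B[1][0] = -1 + -3 = -4) = -4 (attained at k = 1)
  C[1][1] = min over k of (A[1][0] + B[0][1] = 8 + -1 = 7, A[1][1] + B[1][1] = -1 + -2 = -3) = -3 (attained at k = 1)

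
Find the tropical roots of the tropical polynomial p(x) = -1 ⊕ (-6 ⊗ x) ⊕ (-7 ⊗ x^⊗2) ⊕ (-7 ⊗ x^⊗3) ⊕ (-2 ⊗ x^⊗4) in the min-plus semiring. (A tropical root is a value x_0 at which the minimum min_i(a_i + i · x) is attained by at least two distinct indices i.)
Roots: {-5, 0, 1, 5}

Each tropical root is a break point of the lower envelope of the lines y = a_i + i · x (there are 5 lines, with slopes 0, 1, ..., 4). Only the lines that attain the minimum somewhere contribute to roots; other lines are dominated. Here the surviving (envelope) indices are i = 4, i = 3, i = 2, i = 1, i = 0.
Intersections between consecutive envelope lines give the roots: for adjacent envelope indices i < j the intersection is x = (a_i − a_j) / (j − i). Reading off the sorted break points: {-5, 0, 1, 5}.
Verification: at each break x_0, at least two indices attain the minimum of min_i(a_i + i · x_0).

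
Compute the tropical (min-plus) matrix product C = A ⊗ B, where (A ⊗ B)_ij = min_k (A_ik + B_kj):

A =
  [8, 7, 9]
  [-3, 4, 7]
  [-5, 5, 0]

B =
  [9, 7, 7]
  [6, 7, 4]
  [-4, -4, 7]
A ⊗ B =
  [5, 5, 11]
  [3, 3, 4]
  [-4, -4, 2]

Apply the min-plus product entry-by-entry:
  C[0][0] = min over k of (A[0][0] + B[0][0] = 8 + 9 = 17, A[0][1] + B[1][0] = 7 + 6 = 13, A[0][2] + B[2][0] = 9 + -4 = 5) = 5 (attained at k = 2)
  C[0][1] = min over k of (A[0][0] + B[0][1] = 8 + 7 = 15, A[0][1] + B[1][1] = 7 + 7 = 14, A[0][2] + B[2][1] = 9 + -4 = 5) = 5 (attained at k = 2)
  C[0][2] = min over k of (A[0][0] + B[0][2] = 8 + 7 = 15, A[0][1] + B[1][2] = 7 + 4 = 11, A[0][2] + B[2][2] = 9 + 7 = 16) = 11 (attained at k = 1)
  C[1][0] = min over k of (A[1][0] + B[0][0] = -3 + 9 = 6, A[1][1] + B[1][0] = 4 + 6 = 10, A[1][2] + B[2][0] = 7 + -4 = 3) = 3 (attained at k = 2)
  C[1][1] = min over k of (A[1][0] + B[0][1] = -3 + 7 = 4, A[1][1] + B[1][1] = 4 + 7 = 11, A[1][2] + B[2][1] = 7 + -4 = 3) = 3 (attained at k = 2)
  C[1][2] = min over k of (A[1][0] + B[0][2] = -3 + 7 = 4, A[1][1] + B[1][2] = 4 + 4 = 8, A[1][2] + B[2][2] = 7 + 7 = 14) = 4 (attained at k = 0)
  C[2][0] = min over k of (A[2][0] + B[0][0] = -5 + 9 = 4, A[2][1] + B[1][0] = 5 + 6 = 11, A[2][2] + B[2][0] = 0 + -4 = -4) = -4 (attained at k = 2)
  C[2][1] = min over k of (A[2][0] + B[0][1] = -5 + 7 = 2, A[2][1] + B[1][1] = 5 + 7 = 12, A[2][2] + B[2][1] = 0 + -4 = -4) = -4 (attained at k = 2)
  C[2][2] = min over k of (A[2][0] + B[0][2] = -5 + 7 = 2, A[2][1] + B[1][2] = 5 + 4 = 9, A[2][2] + B[2][2] = 0 + 7 = 7) = 2 (attained at k = 0)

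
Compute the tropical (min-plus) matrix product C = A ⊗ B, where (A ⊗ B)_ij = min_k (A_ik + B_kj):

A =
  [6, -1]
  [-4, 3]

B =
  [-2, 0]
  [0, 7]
A ⊗ B =
  [-1, 6]
  [-6, -4]

Apply the min-plus product entry-by-entry:
  C[0][0] = min over k of (A[0][0] + B[0][0] = 6 + -2 = 4, A[0][1] + B[1][0] = -1 + 0 = -1) = -1 (attained at k = 1)
  C[0][1] = min over k of (A[0][0] + B[0][1] = 6 + 0 = 6, A[0][1] + B[1][1] = -1 + 7 = 6) = 6 (attained at k = 0)
  C[1][0] = min over k of (A[1][0] + B[0][0] = -4 + -2 = -6, A[1][1] + B[1][0] = 3 + 0 = 3) = -6 (attained at k = 0)
  C[1][1] = min over k of (A[1][0] + B[0][1] = -4 + 0 = -4, A[1][1] + B[1][1] = 3 + 7 = 10) = -4 (attained at k = 0)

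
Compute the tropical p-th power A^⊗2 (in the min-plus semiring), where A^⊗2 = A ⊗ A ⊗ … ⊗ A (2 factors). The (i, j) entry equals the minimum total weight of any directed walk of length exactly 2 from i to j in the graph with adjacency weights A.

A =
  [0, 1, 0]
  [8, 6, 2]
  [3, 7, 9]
A^⊗2 =
  [0, 1, 0]
  [5, 9, 8]
  [3, 4, 3]

Each entry (A^⊗2)_ij equals the minimum over all length-2 walks i = v_0 → v_1 → … → v_2 = j of Σ_t A[v_t][v_{t+1}]. For example, for (i, j) = (0, 2) we minimise over 3 possible intermediate vertex sequences; the minimum is 0, attained along the walk 0 → 0 → 2.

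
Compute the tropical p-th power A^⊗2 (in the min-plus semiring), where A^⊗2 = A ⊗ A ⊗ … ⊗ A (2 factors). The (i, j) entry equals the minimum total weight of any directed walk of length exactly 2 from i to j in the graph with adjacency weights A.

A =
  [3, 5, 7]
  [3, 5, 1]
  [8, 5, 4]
A^⊗2 =
  [6, 8, 6]
  [6, 6, 5]
  [8, 9, 6]

Each entry (A^⊗2)_ij equals the minimum over all length-2 walks i = v_0 → v_1 → … → v_2 = j of Σ_t A[v_t][v_{t+1}]. For example, for (i, j) = (0, 2) we minimise over 3 possible intermediate vertex sequences; the minimum is 6, attained along the walk 0 → 1 → 2.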